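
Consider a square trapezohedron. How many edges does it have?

16

The n-trapezohedron (dual of the n-antiprism) has V = 2·4 + 2 = 10, E = 4·4 = 16, F = 2·4 = 8.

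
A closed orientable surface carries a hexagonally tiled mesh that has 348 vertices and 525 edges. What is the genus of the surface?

2

Every face is a hexagon and each edge borders two faces, so 6F = 2·525, giving F = 175.
χ = V − E + F = 348 − 525 + 175 = -2.
For a closed orientable surface χ = 2 − 2g, so g = (2 − (-2))/2 = 2.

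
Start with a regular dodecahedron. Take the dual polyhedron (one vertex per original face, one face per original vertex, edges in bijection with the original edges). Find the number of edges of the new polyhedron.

The base solid has V = 20, E = 30, F = 12.
The dual swaps V and F and preserves E: V′ = F = 12, E′ = E = 30, F′ = V = 20.

30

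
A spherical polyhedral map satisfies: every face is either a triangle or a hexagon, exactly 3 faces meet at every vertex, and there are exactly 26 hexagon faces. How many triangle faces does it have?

Let x be the number of triangles; then F = 26 + x.
Edge–face incidences: 2E = 6·26 + 3·x = 156 + 3x.
Every vertex has degree 3, so 3V = 2E.
Euler: V − E + F = 2 ⇒ (2E)/3 − E + (26 + x) = 2.
Multiply by 6: 2·(2E) − 3·(2E) + 6·(26 + x) = 12, i.e. 156 + 6x − (156 + 3x) = 12.
Collecting terms: 3x = 12, so x = 4.
Then 2E = 156 + 3·4 = 168, so E = 84, V = 2E/3 = 56, F = 26 + 4 = 30.

4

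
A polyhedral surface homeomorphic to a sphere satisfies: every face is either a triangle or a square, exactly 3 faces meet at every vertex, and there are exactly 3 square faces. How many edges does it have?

9

Let x be the number of triangles; then F = 3 + x.
Edge–face incidences: 2E = 4·3 + 3·x = 12 + 3x.
Every vertex has degree 3, so 3V = 2E.
Euler: V − E + F = 2 ⇒ (2E)/3 − E + (3 + x) = 2.
Multiply by 6: 2·(2E) − 3·(2E) + 6·(3 + x) = 12, i.e. 18 + 6x − (12 + 3x) = 12.
Collecting terms: 3x + 6 = 12, so 3x = 6, so x = 2.
Then 2E = 12 + 3·2 = 18, so E = 9, V = 2E/3 = 6, F = 3 + 2 = 5.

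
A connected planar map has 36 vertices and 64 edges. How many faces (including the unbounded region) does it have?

Euler's formula for a connected plane graph: V − E + F = 2, so F = 2 − 36 + 64 = 30.

30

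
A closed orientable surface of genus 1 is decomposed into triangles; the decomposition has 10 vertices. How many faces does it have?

20

χ = 2 − 2·1 = 0, and every face is a triangle so 3F = 2E.
V − E + F = 0 with E = 3F/2 gives 10 − (3/2 − 1)·F = 0, so F = 20 and E = 30.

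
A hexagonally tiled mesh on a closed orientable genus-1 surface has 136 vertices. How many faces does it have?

68

χ = 2 − 2·1 = 0, and every face is a hexagon so 6F = 2E.
V − E + F = 0 with E = 6F/2 gives 136 − (6/2 − 1)·F = 0, so F = 68 and E = 204.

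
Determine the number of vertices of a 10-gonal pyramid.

11

A pyramid on an n-gon base has one n-gon and n triangles: V = 10 + 1 = 11, E = 2·10 = 20, F = 10 + 1 = 11.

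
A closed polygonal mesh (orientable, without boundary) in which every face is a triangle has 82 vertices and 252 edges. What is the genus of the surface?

Every face is a triangle and each edge borders two faces, so 3F = 2·252, giving F = 168.
χ = V − E + F = 82 − 252 + 168 = -2.
For a closed orientable surface χ = 2 − 2g, so g = (2 − (-2))/2 = 2.

2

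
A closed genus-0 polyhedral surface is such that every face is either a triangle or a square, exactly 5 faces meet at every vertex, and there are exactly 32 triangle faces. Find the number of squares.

Let x be the number of squares; then F = 32 + x.
Edge–face incidences: 2E = 3·32 + 4·x = 96 + 4x.
Every vertex has degree 5, so 5V = 2E.
Euler: V − E + F = 2 ⇒ (2E)/5 − E + (32 + x) = 2.
Multiply by 10: 2·(2E) − 5·(2E) + 10·(32 + x) = 20, i.e. 320 + 10x − 3·(96 + 4x) = 20.
Collecting terms: −2x + 32 = 20, so −2x = −12, so x = 6.
Then 2E = 96 + 4·6 = 120, so E = 60, V = 2E/5 = 24, F = 32 + 6 = 38.

6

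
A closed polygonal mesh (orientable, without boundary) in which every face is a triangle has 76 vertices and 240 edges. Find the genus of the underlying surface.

3

Every face is a triangle and each edge borders two faces, so 3F = 2·240, giving F = 160.
χ = V − E + F = 76 − 240 + 160 = -4.
For a closed orientable surface χ = 2 − 2g, so g = (2 − (-4))/2 = 3.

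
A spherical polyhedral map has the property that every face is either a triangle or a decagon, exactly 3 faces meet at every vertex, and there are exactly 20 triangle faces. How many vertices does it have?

60

Let x be the number of decagons; then F = 20 + x.
Edge–face incidences: 2E = 3·20 + 10·x = 60 + 10x.
Every vertex has degree 3, so 3V = 2E.
Euler: V − E + F = 2 ⇒ (2E)/3 − E + (20 + x) = 2.
Multiply by 6: 2·(2E) − 3·(2E) + 6·(20 + x) = 12, i.e. 120 + 6x − (60 + 10x) = 12.
Collecting terms: −4x + 60 = 12, so −4x = −48, so x = 12.
Then 2E = 60 + 10·12 = 180, so E = 90, V = 2E/3 = 60, F = 20 + 12 = 32.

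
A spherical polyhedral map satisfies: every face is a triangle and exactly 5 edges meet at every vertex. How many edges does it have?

30

Each face has 3 edges and each edge borders two faces, so 2E = 3F.
Each vertex has degree 5, so 5V = 2E and hence V = 3F/5.
Euler: V − E + F = 2 ⇒ (3F/5) − (3F/2) + F = 2.
Multiply by 10: (6 − 15 + 10)F = 20, i.e. 1F = 20.
So F = 20, E = 3·20/2 = 30, V = 3·20/5 = 12.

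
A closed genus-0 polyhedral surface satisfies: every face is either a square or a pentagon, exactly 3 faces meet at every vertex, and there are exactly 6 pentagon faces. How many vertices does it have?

14

Let x be the number of squares; then F = 6 + x.
Edge–face incidences: 2E = 5·6 + 4·x = 30 + 4x.
Every vertex has degree 3, so 3V = 2E.
Euler: V − E + F = 2 ⇒ (2E)/3 − E + (6 + x) = 2.
Multiply by 6: 2·(2E) − 3·(2E) + 6·(6 + x) = 12, i.e. 36 + 6x − (30 + 4x) = 12.
Collecting terms: 2x + 6 = 12, so 2x = 6, so x = 3.
Then 2E = 30 + 4·3 = 42, so E = 21, V = 2E/3 = 14, F = 6 + 3 = 9.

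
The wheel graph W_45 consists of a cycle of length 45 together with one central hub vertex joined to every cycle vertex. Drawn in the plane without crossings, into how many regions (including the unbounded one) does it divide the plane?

46

W_45 has V = 45 + 1 = 46 vertices and E = 2·45 = 90 edges.
By Euler's formula F = 2 − V + E = 2 − 46 + 90 = 46.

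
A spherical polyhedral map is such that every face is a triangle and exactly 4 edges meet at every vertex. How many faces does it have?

8

Each face has 3 edges and each edge borders two faces, so 2E = 3F.
Each vertex has degree 4, so 4V = 2E and hence V = 3F/4.
Euler: V − E + F = 2 ⇒ (3F/4) − (3F/2) + F = 2.
Multiply by 8: (6 − 12 + 8)F = 16, i.e. 2F = 16.
So F = 8, E = 3·8/2 = 12, V = 3·8/4 = 6.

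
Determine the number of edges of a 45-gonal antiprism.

180

An antiprism on an n-gon has two n-gon caps and 2n triangles: V = 2·45 = 90, E = 4·45 = 180, F = 2·45 + 2 = 92.
Check: V − E + F = 90 − 180 + 92 = 2.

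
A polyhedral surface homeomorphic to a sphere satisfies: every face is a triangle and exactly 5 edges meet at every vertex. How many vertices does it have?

12

Each face has 3 edges and each edge borders two faces, so 2E = 3F.
Each vertex has degree 5, so 5V = 2E and hence V = 3F/5.
Euler: V − E + F = 2 ⇒ (3F/5) − (3F/2) + F = 2.
Multiply by 10: (6 − 15 + 10)F = 20, i.e. 1F = 20.
So F = 20, E = 3·20/2 = 30, V = 3·20/5 = 12.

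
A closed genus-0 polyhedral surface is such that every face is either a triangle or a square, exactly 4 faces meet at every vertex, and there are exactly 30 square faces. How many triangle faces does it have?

Let x be the number of triangles; then F = 30 + x.
Edge–face incidences: 2E = 4·30 + 3·x = 120 + 3x.
Every vertex has degree 4, so 4V = 2E.
Euler: V − E + F = 2 ⇒ (2E)/4 − E + (30 + x) = 2.
Multiply by 8: 2·(2E) − 4·(2E) + 8·(30 + x) = 16, i.e. 240 + 8x − 2·(120 + 3x) = 16.
Collecting terms: 2x = 16, so x = 8.
Then 2E = 120 + 3·8 = 144, so E = 72, V = 2E/4 = 36, F = 30 + 8 = 38.

8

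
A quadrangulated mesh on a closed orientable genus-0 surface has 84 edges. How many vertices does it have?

44

χ = 2 − 2·0 = 2, and every face is a square so 4F = 2E.
F = 2E/4 = 42. Then V = 2 + E − F = 2 + 84 − 42 = 44.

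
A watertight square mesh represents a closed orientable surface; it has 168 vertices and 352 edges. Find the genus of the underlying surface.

Every face is a square and each edge borders two faces, so 4F = 2·352, giving F = 176.
χ = V − E + F = 168 − 352 + 176 = -8.
For a closed orientable surface χ = 2 − 2g, so g = (2 − (-8))/2 = 5.

5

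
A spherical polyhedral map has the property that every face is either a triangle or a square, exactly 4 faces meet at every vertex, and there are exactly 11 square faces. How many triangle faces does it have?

8

Let x be the number of triangles; then F = 11 + x.
Edge–face incidences: 2E = 4·11 + 3·x = 44 + 3x.
Every vertex has degree 4, so 4V = 2E.
Euler: V − E + F = 2 ⇒ (2E)/4 − E + (11 + x) = 2.
Multiply by 8: 2·(2E) − 4·(2E) + 8·(11 + x) = 16, i.e. 88 + 8x − 2·(44 + 3x) = 16.
Collecting terms: 2x = 16, so x = 8.
Then 2E = 44 + 3·8 = 68, so E = 34, V = 2E/4 = 17, F = 11 + 8 = 19.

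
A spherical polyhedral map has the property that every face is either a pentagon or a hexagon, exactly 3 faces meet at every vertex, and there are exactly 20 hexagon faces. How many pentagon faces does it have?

Let x be the number of pentagons; then F = 20 + x.
Edge–face incidences: 2E = 6·20 + 5·x = 120 + 5x.
Every vertex has degree 3, so 3V = 2E.
Euler: V − E + F = 2 ⇒ (2E)/3 − E + (20 + x) = 2.
Multiply by 6: 2·(2E) − 3·(2E) + 6·(20 + x) = 12, i.e. 120 + 6x − (120 + 5x) = 12.
Collecting terms: x = 12.
Then 2E = 120 + 5·12 = 180, so E = 90, V = 2E/3 = 60, F = 20 + 12 = 32.

12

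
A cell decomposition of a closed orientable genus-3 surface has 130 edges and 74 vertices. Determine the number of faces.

52

For a closed orientable surface of genus 3, χ = 2 − 2·3 = -4.
F = -4 − V + E = -4 − 74 + 130 = 52.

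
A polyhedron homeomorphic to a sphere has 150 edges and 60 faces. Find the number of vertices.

92

Here V − E + F = 2.
V = 2 + E − F = 2 + 150 − 60 = 92.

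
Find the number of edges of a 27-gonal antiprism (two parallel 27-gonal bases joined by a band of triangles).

An antiprism on an n-gon has two n-gon caps and 2n triangles: V = 2·27 = 54, E = 4·27 = 108, F = 2·27 + 2 = 56.

108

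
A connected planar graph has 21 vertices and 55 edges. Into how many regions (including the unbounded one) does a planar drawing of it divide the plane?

Euler's formula for a connected plane graph: V − E + F = 2, so F = 2 − 21 + 55 = 36.

36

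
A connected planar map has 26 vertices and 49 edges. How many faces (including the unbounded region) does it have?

Euler's formula for a connected plane graph: V − E + F = 2, so F = 2 − 26 + 49 = 25.

25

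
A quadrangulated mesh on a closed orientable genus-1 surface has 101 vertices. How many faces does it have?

χ = 2 − 2·1 = 0, and every face is a square so 4F = 2E.
V − E + F = 0 with E = 4F/2 gives 101 − (4/2 − 1)·F = 0, so F = 101 and E = 202.

101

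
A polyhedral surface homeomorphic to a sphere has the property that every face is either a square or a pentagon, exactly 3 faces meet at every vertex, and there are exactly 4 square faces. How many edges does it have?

Let x be the number of pentagons; then F = 4 + x.
Edge–face incidences: 2E = 4·4 + 5·x = 16 + 5x.
Every vertex has degree 3, so 3V = 2E.
Euler: V − E + F = 2 ⇒ (2E)/3 − E + (4 + x) = 2.
Multiply by 6: 2·(2E) − 3·(2E) + 6·(4 + x) = 12, i.e. 24 + 6x − (16 + 5x) = 12.
Collecting terms: x + 8 = 12, so x = 4.
Then 2E = 16 + 5·4 = 36, so E = 18, V = 2E/3 = 12, F = 4 + 4 = 8.

18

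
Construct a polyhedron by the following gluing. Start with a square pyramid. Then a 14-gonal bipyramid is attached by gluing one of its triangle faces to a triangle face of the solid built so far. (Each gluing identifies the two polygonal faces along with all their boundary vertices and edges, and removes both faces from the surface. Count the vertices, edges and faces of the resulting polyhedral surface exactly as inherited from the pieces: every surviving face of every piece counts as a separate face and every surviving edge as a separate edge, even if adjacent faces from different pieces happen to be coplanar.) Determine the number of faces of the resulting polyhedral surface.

A square pyramid: V=5, E=8, F=5.
Attach a 14-gonal bipyramid (V=16, E=42, F=28) along a 3-gon: merge 3 vertices and 3 edges, delete both glued faces → V=18, E=47, F=31.
Check: V − E + F = 18 − 47 + 31 = 2.

31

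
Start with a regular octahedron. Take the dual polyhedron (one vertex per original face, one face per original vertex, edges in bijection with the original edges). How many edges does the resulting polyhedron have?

The base solid has V = 6, E = 12, F = 8.
The dual swaps V and F and preserves E: V′ = F = 8, E′ = E = 12, F′ = V = 6.

12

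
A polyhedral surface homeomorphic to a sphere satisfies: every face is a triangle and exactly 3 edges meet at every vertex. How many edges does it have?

6

Each face has 3 edges and each edge borders two faces, so 2E = 3F.
Each vertex has degree 3, so 3V = 2E and hence V = 3F/3.
Euler: V − E + F = 2 ⇒ (3F/3) − (3F/2) + F = 2.
Multiply by 6: (6 − 9 + 6)F = 12, i.e. 3F = 12.
So F = 4, E = 3·4/2 = 6, V = 3·4/3 = 4.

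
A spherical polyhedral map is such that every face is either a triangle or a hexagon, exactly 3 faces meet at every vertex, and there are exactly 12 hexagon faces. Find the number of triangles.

4

Let x be the number of triangles; then F = 12 + x.
Edge–face incidences: 2E = 6·12 + 3·x = 72 + 3x.
Every vertex has degree 3, so 3V = 2E.
Euler: V − E + F = 2 ⇒ (2E)/3 − E + (12 + x) = 2.
Multiply by 6: 2·(2E) − 3·(2E) + 6·(12 + x) = 12, i.e. 72 + 6x − (72 + 3x) = 12.
Collecting terms: 3x = 12, so x = 4.
Then 2E = 72 + 3·4 = 84, so E = 42, V = 2E/3 = 28, F = 12 + 4 = 16.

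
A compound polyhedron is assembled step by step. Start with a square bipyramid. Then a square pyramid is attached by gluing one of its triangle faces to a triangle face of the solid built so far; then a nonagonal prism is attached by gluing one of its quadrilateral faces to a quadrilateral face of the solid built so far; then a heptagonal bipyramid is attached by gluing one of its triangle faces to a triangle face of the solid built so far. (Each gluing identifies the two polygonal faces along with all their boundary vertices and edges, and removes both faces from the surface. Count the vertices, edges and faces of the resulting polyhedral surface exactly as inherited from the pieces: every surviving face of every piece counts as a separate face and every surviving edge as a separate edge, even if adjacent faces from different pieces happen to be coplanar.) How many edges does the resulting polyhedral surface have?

58

A square bipyramid: V=6, E=12, F=8.
Attach a square pyramid (V=5, E=8, F=5) along a 3-gon: merge 3 vertices and 3 edges, delete both glued faces → V=8, E=17, F=11.
Attach a nonagonal prism (V=18, E=27, F=11) along a 4-gon: merge 4 vertices and 4 edges, delete both glued faces → V=22, E=40, F=20.
Attach a heptagonal bipyramid (V=9, E=21, F=14) along a 3-gon: merge 3 vertices and 3 edges, delete both glued faces → V=28, E=58, F=32.
Check: V − E + F = 28 − 58 + 32 = 2.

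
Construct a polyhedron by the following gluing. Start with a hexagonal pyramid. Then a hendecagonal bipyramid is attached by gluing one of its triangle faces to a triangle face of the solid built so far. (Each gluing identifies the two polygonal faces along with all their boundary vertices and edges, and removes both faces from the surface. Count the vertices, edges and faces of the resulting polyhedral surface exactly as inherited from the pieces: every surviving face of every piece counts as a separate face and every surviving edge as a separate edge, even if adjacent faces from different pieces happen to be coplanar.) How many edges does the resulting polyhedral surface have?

42

A hexagonal pyramid: V=7, E=12, F=7.
Attach a hendecagonal bipyramid (V=13, E=33, F=22) along a 3-gon: merge 3 vertices and 3 edges, delete both glued faces → V=17, E=42, F=27.
Check: V − E + F = 17 − 42 + 27 = 2.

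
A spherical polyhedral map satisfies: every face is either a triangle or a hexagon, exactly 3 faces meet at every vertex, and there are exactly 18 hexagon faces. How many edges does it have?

Let x be the number of triangles; then F = 18 + x.
Edge–face incidences: 2E = 6·18 + 3·x = 108 + 3x.
Every vertex has degree 3, so 3V = 2E.
Euler: V − E + F = 2 ⇒ (2E)/3 − E + (18 + x) = 2.
Multiply by 6: 2·(2E) − 3·(2E) + 6·(18 + x) = 12, i.e. 108 + 6x − (108 + 3x) = 12.
Collecting terms: 3x = 12, so x = 4.
Then 2E = 108 + 3·4 = 120, so E = 60, V = 2E/3 = 40, F = 18 + 4 = 22.

60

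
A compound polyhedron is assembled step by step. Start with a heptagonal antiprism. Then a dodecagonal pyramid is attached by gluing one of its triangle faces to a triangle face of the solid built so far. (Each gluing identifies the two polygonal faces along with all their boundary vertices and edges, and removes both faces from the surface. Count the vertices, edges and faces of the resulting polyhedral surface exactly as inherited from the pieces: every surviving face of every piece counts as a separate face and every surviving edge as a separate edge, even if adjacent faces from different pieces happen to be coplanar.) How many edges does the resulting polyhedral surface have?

A heptagonal antiprism: V=14, E=28, F=16.
Attach a dodecagonal pyramid (V=13, E=24, F=13) along a 3-gon: merge 3 vertices and 3 edges, delete both glued faces → V=24, E=49, F=27.
Check: V − E + F = 24 − 49 + 27 = 2.

49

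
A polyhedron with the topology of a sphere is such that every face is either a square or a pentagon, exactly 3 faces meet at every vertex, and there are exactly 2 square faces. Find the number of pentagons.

Let x be the number of pentagons; then F = 2 + x.
Edge–face incidences: 2E = 4·2 + 5·x = 8 + 5x.
Every vertex has degree 3, so 3V = 2E.
Euler: V − E + F = 2 ⇒ (2E)/3 − E + (2 + x) = 2.
Multiply by 6: 2·(2E) − 3·(2E) + 6·(2 + x) = 12, i.e. 12 + 6x − (8 + 5x) = 12.
Collecting terms: x + 4 = 12, so x = 8.
Then 2E = 8 + 5·8 = 48, so E = 24, V = 2E/3 = 16, F = 2 + 8 = 10.

8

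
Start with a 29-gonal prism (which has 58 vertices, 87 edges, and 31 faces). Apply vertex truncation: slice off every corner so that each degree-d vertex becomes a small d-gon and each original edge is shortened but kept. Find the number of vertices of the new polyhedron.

Truncation replaces each original edge-end by a new vertex, so V′ = 2E = 174.
Each original edge survives, and each old vertex of degree d contributes d new edges; summing degrees gives Σd = 2E, so E′ = E + 2E = 3E = 261.
Each original face survives and each original vertex becomes one new face: F′ = F + V = 89.

174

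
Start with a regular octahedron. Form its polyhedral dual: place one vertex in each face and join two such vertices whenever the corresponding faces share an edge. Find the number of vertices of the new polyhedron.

The base solid has V = 6, E = 12, F = 8.
The dual swaps V and F and preserves E: V′ = F = 8, E′ = E = 12, F′ = V = 6.

8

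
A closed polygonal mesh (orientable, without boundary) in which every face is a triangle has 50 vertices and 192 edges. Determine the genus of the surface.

Every face is a triangle and each edge borders two faces, so 3F = 2·192, giving F = 128.
χ = V − E + F = 50 − 192 + 128 = -14.
For a closed orientable surface χ = 2 − 2g, so g = (2 − (-14))/2 = 8.

8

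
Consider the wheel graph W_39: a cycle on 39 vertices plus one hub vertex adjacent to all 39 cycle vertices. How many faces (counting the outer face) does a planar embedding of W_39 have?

40

W_39 has V = 39 + 1 = 40 vertices and E = 2·39 = 78 edges.
By Euler's formula F = 2 − V + E = 2 − 40 + 78 = 40.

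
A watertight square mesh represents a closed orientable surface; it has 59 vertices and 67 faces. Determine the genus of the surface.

Every face is a square, so 2E = 4·67 = 268, giving E = 134.
χ = V − E + F = 59 − 134 + 67 = -8.
For a closed orientable surface χ = 2 − 2g, so g = (2 − (-8))/2 = 5.

5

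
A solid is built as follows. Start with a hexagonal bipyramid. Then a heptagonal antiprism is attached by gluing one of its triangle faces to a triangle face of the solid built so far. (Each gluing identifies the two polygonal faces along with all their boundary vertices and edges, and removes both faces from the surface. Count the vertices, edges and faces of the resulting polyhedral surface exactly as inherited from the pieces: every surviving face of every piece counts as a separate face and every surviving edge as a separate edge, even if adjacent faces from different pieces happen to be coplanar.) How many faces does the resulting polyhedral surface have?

A hexagonal bipyramid: V=8, E=18, F=12.
Attach a heptagonal antiprism (V=14, E=28, F=16) along a 3-gon: merge 3 vertices and 3 edges, delete both glued faces → V=19, E=43, F=26.
Check: V − E + F = 19 − 43 + 26 = 2.

26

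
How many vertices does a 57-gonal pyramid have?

58

A pyramid on an n-gon base has one n-gon and n triangles: V = 57 + 1 = 58, E = 2·57 = 114, F = 57 + 1 = 58.
Check: V − E + F = 58 − 114 + 58 = 2.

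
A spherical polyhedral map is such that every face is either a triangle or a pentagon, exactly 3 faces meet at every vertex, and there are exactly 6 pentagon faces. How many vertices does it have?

12

Let x be the number of triangles; then F = 6 + x.
Edge–face incidences: 2E = 5·6 + 3·x = 30 + 3x.
Every vertex has degree 3, so 3V = 2E.
Euler: V − E + F = 2 ⇒ (2E)/3 − E + (6 + x) = 2.
Multiply by 6: 2·(2E) − 3·(2E) + 6·(6 + x) = 12, i.e. 36 + 6x − (30 + 3x) = 12.
Collecting terms: 3x + 6 = 12, so 3x = 6, so x = 2.
Then 2E = 30 + 3·2 = 36, so E = 18, V = 2E/3 = 12, F = 6 + 2 = 8.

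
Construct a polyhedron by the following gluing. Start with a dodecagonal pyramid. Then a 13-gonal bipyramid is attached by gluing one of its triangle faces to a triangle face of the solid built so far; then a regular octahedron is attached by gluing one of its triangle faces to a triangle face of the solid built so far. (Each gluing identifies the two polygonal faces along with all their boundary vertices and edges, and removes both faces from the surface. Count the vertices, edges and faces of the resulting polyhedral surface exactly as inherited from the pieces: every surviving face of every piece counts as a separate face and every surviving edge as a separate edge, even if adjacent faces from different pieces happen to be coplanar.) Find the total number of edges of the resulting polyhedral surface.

A dodecagonal pyramid: V=13, E=24, F=13.
Attach a 13-gonal bipyramid (V=15, E=39, F=26) along a 3-gon: merge 3 vertices and 3 edges, delete both glued faces → V=25, E=60, F=37.
Attach a regular octahedron (V=6, E=12, F=8) along a 3-gon: merge 3 vertices and 3 edges, delete both glued faces → V=28, E=69, F=43.
Check: V − E + F = 28 − 69 + 43 = 2.

69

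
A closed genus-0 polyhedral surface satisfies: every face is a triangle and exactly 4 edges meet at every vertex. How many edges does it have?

Each face has 3 edges and each edge borders two faces, so 2E = 3F.
Each vertex has degree 4, so 4V = 2E and hence V = 3F/4.
Euler: V − E + F = 2 ⇒ (3F/4) − (3F/2) + F = 2.
Multiply by 8: (6 − 12 + 8)F = 16, i.e. 2F = 16.
So F = 8, E = 3·8/2 = 12, V = 3·8/4 = 6.

12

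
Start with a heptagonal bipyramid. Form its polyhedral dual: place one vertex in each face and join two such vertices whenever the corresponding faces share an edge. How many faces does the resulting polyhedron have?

The base solid has V = 9, E = 21, F = 14.
The dual swaps V and F and preserves E: V′ = F = 14, E′ = E = 21, F′ = V = 9.

9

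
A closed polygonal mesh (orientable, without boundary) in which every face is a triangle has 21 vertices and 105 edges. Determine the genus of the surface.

Every face is a triangle and each edge borders two faces, so 3F = 2·105, giving F = 70.
χ = V − E + F = 21 − 105 + 70 = -14.
For a closed orientable surface χ = 2 − 2g, so g = (2 − (-14))/2 = 8.

8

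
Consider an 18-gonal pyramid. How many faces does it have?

19

A pyramid on an n-gon base has one n-gon and n triangles: V = 18 + 1 = 19, E = 2·18 = 36, F = 18 + 1 = 19.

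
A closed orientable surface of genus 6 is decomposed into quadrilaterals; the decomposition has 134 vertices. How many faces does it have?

144

χ = 2 − 2·6 = -10, and every face is a square so 4F = 2E.
V − E + F = -10 with E = 4F/2 gives 134 − (4/2 − 1)·F = -10, so F = 144 and E = 288.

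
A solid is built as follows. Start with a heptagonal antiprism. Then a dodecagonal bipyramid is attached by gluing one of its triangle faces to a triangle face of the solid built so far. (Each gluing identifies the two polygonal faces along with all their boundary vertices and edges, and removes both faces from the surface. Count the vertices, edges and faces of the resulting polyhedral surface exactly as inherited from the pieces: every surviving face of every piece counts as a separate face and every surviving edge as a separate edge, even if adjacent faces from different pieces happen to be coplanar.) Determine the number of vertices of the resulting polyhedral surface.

25

A heptagonal antiprism: V=14, E=28, F=16.
Attach a dodecagonal bipyramid (V=14, E=36, F=24) along a 3-gon: merge 3 vertices and 3 edges, delete both glued faces → V=25, E=61, F=38.
Check: V − E + F = 25 − 61 + 38 = 2.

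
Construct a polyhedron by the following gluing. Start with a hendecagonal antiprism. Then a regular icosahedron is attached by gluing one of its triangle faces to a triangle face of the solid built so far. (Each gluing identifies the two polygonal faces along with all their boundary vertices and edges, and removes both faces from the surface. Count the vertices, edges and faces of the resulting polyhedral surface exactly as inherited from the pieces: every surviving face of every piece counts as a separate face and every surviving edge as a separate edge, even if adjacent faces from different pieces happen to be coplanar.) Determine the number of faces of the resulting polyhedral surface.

A hendecagonal antiprism: V=22, E=44, F=24.
Attach a regular icosahedron (V=12, E=30, F=20) along a 3-gon: merge 3 vertices and 3 edges, delete both glued faces → V=31, E=71, F=42.
Check: V − E + F = 31 − 71 + 42 = 2.

42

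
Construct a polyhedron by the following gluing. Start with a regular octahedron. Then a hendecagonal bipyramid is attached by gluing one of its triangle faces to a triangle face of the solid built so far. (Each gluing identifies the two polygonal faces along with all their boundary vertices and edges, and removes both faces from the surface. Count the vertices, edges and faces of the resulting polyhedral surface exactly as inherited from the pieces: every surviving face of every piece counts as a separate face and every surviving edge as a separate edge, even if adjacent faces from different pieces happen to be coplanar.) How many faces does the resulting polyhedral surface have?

28

A regular octahedron: V=6, E=12, F=8.
Attach a hendecagonal bipyramid (V=13, E=33, F=22) along a 3-gon: merge 3 vertices and 3 edges, delete both glued faces → V=16, E=42, F=28.
Check: V − E + F = 16 − 42 + 28 = 2.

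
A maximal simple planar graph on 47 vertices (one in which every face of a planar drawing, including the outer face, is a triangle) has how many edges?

In a plane triangulation 3F = 2E and V − E + F = 2, so E = 3V − 6 = 3·47 − 6 = 135.

135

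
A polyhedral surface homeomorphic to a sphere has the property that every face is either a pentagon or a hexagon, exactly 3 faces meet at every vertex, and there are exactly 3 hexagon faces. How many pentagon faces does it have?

12

Let x be the number of pentagons; then F = 3 + x.
Edge–face incidences: 2E = 6·3 + 5·x = 18 + 5x.
Every vertex has degree 3, so 3V = 2E.
Euler: V − E + F = 2 ⇒ (2E)/3 − E + (3 + x) = 2.
Multiply by 6: 2·(2E) − 3·(2E) + 6·(3 + x) = 12, i.e. 18 + 6x − (18 + 5x) = 12.
Collecting terms: x = 12.
Then 2E = 18 + 5·12 = 78, so E = 39, V = 2E/3 = 26, F = 3 + 12 = 15.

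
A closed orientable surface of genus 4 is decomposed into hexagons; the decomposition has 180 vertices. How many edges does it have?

χ = 2 − 2·4 = -6, and every face is a hexagon so 6F = 2E.
V − E + F = -6 with E = 6F/2 gives 180 − (6/2 − 1)·F = -6, so F = 93 and E = 279.

279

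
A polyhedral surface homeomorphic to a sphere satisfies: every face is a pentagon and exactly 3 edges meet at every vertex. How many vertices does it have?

Each face has 5 edges and each edge borders two faces, so 2E = 5F.
Each vertex has degree 3, so 3V = 2E and hence V = 5F/3.
Euler: V − E + F = 2 ⇒ (5F/3) − (5F/2) + F = 2.
Multiply by 6: (10 − 15 + 6)F = 12, i.e. 1F = 12.
So F = 12, E = 5·12/2 = 30, V = 5·12/3 = 20.

20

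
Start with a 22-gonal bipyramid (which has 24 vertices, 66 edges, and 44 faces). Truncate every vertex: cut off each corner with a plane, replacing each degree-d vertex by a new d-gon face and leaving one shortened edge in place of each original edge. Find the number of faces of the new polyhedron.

Truncation replaces each original edge-end by a new vertex, so V′ = 2E = 132.
Each original edge survives, and each old vertex of degree d contributes d new edges; summing degrees gives Σd = 2E, so E′ = E + 2E = 3E = 198.
Each original face survives and each original vertex becomes one new face: F′ = F + V = 68.

68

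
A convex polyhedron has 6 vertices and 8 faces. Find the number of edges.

12

Here V − E + F = 2.
E = V + F − (2) = 6 + 8 − (2) = 12.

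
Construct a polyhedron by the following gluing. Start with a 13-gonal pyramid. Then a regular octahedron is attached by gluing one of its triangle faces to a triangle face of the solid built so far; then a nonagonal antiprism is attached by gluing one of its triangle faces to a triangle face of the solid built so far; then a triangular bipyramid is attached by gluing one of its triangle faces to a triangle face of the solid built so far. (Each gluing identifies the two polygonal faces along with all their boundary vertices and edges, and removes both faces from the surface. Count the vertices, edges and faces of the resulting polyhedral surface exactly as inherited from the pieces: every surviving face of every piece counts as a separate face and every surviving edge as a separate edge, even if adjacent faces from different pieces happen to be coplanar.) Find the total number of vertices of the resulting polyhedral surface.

34

A 13-gonal pyramid: V=14, E=26, F=14.
Attach a regular octahedron (V=6, E=12, F=8) along a 3-gon: merge 3 vertices and 3 edges, delete both glued faces → V=17, E=35, F=20.
Attach a nonagonal antiprism (V=18, E=36, F=20) along a 3-gon: merge 3 vertices and 3 edges, delete both glued faces → V=32, E=68, F=38.
Attach a triangular bipyramid (V=5, E=9, F=6) along a 3-gon: merge 3 vertices and 3 edges, delete both glued faces → V=34, E=74, F=42.
Check: V − E + F = 34 − 74 + 42 = 2.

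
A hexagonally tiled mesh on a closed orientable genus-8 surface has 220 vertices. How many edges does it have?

351

χ = 2 − 2·8 = -14, and every face is a hexagon so 6F = 2E.
V − E + F = -14 with E = 6F/2 gives 220 − (6/2 − 1)·F = -14, so F = 117 and E = 351.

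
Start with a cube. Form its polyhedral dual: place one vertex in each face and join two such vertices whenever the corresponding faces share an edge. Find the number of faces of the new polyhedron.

The base solid has V = 8, E = 12, F = 6.
The dual swaps V and F and preserves E: V′ = F = 6, E′ = E = 12, F′ = V = 8.

8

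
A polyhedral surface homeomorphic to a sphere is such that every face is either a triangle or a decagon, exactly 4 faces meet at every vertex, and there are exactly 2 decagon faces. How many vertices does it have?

20

Let x be the number of triangles; then F = 2 + x.
Edge–face incidences: 2E = 10·2 + 3·x = 20 + 3x.
Every vertex has degree 4, so 4V = 2E.
Euler: V − E + F = 2 ⇒ (2E)/4 − E + (2 + x) = 2.
Multiply by 8: 2·(2E) − 4·(2E) + 8·(2 + x) = 16, i.e. 16 + 8x − 2·(20 + 3x) = 16.
Collecting terms: 2x − 24 = 16, so 2x = 40, so x = 20.
Then 2E = 20 + 3·20 = 80, so E = 40, V = 2E/4 = 20, F = 2 + 20 = 22.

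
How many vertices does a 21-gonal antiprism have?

An antiprism on an n-gon has two n-gon caps and 2n triangles: V = 2·21 = 42, E = 4·21 = 84, F = 2·21 + 2 = 44.

42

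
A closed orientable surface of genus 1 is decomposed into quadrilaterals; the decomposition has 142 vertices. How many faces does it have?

χ = 2 − 2·1 = 0, and every face is a square so 4F = 2E.
V − E + F = 0 with E = 4F/2 gives 142 − (4/2 − 1)·F = 0, so F = 142 and E = 284.

142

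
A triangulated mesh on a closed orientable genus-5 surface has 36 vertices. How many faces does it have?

χ = 2 − 2·5 = -8, and every face is a triangle so 3F = 2E.
V − E + F = -8 with E = 3F/2 gives 36 − (3/2 − 1)·F = -8, so F = 88 and E = 132.

88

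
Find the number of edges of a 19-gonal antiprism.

76

An antiprism on an n-gon has two n-gon caps and 2n triangles: V = 2·19 = 38, E = 4·19 = 76, F = 2·19 + 2 = 40.
Check: V − E + F = 38 − 76 + 40 = 2.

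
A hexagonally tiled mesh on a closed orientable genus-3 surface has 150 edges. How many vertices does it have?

χ = 2 − 2·3 = -4, and every face is a hexagon so 6F = 2E.
F = 2E/6 = 50. Then V = -4 + E − F = -4 + 150 − 50 = 96.

96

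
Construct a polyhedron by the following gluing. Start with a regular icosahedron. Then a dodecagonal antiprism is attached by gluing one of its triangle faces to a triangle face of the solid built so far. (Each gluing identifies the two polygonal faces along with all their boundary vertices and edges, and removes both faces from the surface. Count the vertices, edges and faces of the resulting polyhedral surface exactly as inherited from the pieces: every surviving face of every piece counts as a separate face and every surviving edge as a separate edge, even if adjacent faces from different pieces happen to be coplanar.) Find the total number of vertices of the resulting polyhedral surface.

A regular icosahedron: V=12, E=30, F=20.
Attach a dodecagonal antiprism (V=24, E=48, F=26) along a 3-gon: merge 3 vertices and 3 edges, delete both glued faces → V=33, E=75, F=44.
Check: V − E + F = 33 − 75 + 44 = 2.

33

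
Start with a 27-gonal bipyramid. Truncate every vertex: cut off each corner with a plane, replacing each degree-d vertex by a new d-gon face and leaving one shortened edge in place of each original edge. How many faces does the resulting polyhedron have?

83

The base solid has V = 29, E = 81, F = 54.
Truncation replaces each original edge-end by a new vertex, so V′ = 2E = 162.
Each original edge survives, and each old vertex of degree d contributes d new edges; summing degrees gives Σd = 2E, so E′ = E + 2E = 3E = 243.
Each original face survives and each original vertex becomes one new face: F′ = F + V = 83.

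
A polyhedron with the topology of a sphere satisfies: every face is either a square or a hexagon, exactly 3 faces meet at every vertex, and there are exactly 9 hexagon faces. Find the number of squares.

6

Let x be the number of squares; then F = 9 + x.
Edge–face incidences: 2E = 6·9 + 4·x = 54 + 4x.
Every vertex has degree 3, so 3V = 2E.
Euler: V − E + F = 2 ⇒ (2E)/3 − E + (9 + x) = 2.
Multiply by 6: 2·(2E) − 3·(2E) + 6·(9 + x) = 12, i.e. 54 + 6x − (54 + 4x) = 12.
Collecting terms: 2x = 12, so x = 6.
Then 2E = 54 + 4·6 = 78, so E = 39, V = 2E/3 = 26, F = 9 + 6 = 15.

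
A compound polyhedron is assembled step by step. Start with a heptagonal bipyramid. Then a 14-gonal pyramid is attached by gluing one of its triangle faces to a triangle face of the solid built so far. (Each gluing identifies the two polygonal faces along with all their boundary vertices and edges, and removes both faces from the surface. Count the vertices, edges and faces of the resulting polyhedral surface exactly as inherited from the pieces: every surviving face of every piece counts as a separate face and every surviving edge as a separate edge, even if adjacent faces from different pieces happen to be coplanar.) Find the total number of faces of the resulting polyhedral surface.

A heptagonal bipyramid: V=9, E=21, F=14.
Attach a 14-gonal pyramid (V=15, E=28, F=15) along a 3-gon: merge 3 vertices and 3 edges, delete both glued faces → V=21, E=46, F=27.
Check: V − E + F = 21 − 46 + 27 = 2.

27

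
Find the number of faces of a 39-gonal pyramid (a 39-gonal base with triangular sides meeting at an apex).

40

A pyramid on an n-gon base has one n-gon and n triangles: V = 39 + 1 = 40, E = 2·39 = 78, F = 39 + 1 = 40.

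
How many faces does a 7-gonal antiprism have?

An antiprism on an n-gon has two n-gon caps and 2n triangles: V = 2·7 = 14, E = 4·7 = 28, F = 2·7 + 2 = 16.
Check: V − E + F = 14 − 28 + 16 = 2.

16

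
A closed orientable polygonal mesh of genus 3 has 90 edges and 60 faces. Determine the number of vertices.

26

For a closed orientable surface of genus 3, χ = 2 − 2·3 = -4.
V = -4 + E − F = -4 + 90 − 60 = 26.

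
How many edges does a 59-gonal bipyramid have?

177

A bipyramid over an n-gon has 2n triangular faces and n + 2 vertices: V = 59 + 2 = 61, E = 3·59 = 177, F = 2·59 = 118.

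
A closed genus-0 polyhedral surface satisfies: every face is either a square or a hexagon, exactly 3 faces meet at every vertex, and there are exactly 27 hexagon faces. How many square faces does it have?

Let x be the number of squares; then F = 27 + x.
Edge–face incidences: 2E = 6·27 + 4·x = 162 + 4x.
Every vertex has degree 3, so 3V = 2E.
Euler: V − E + F = 2 ⇒ (2E)/3 − E + (27 + x) = 2.
Multiply by 6: 2·(2E) − 3·(2E) + 6·(27 + x) = 12, i.e. 162 + 6x − (162 + 4x) = 12.
Collecting terms: 2x = 12, so x = 6.
Then 2E = 162 + 4·6 = 186, so E = 93, V = 2E/3 = 62, F = 27 + 6 = 33.

6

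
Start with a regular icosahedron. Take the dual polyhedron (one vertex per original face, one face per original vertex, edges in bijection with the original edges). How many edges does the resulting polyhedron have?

The base solid has V = 12, E = 30, F = 20.
The dual swaps V and F and preserves E: V′ = F = 20, E′ = E = 30, F′ = V = 12.

30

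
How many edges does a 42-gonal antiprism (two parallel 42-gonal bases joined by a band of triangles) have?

168

An antiprism on an n-gon has two n-gon caps and 2n triangles: V = 2·42 = 84, E = 4·42 = 168, F = 2·42 + 2 = 86.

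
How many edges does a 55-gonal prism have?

165

A prism on an n-gon has two n-gon bases and n rectangular sides: V = 2·55 = 110, E = 3·55 = 165, F = 55 + 2 = 57.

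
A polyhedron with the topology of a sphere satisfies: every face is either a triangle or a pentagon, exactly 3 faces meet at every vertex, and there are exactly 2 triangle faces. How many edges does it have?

18

Let x be the number of pentagons; then F = 2 + x.
Edge–face incidences: 2E = 3·2 + 5·x = 6 + 5x.
Every vertex has degree 3, so 3V = 2E.
Euler: V − E + F = 2 ⇒ (2E)/3 − E + (2 + x) = 2.
Multiply by 6: 2·(2E) − 3·(2E) + 6·(2 + x) = 12, i.e. 12 + 6x − (6 + 5x) = 12.
Collecting terms: x + 6 = 12, so x = 6.
Then 2E = 6 + 5·6 = 36, so E = 18, V = 2E/3 = 12, F = 2 + 6 = 8.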